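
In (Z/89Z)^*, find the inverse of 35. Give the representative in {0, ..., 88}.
Apply the extended Euclidean algorithm to (89, 35), tracking rows (r, s, t) with s·89 + t·35 = r. Each division r_prev = q·r_cur + r_new produces the new row as (previous row) − q·(current row):
  row A: (89, 1, 0)   [1·89 + 0·35 = 89]
  row B: (35, 0, 1)   [0·89 + 1·35 = 35]
  89 = 2·35 + 19   → row C = row A − 2·row B = (19, 1, −2)   [check: 1·89 − 2·35 = 19]
  35 = 1·19 + 16   → row D = row B − 1·row C = (16, −1, 3)   [check: −1·89 + 3·35 = 16]
  19 = 1·16 + 3   → row E = row C − 1·row D = (3, 2, −5)   [check: 2·89 − 5·35 = 3]
  16 = 5·3 + 1   → row F = row D − 5·row E = (1, −11, 28)   [check: −11·89 + 28·35 = 1]
  3 = 3·1 + 0   → remainder 0, stop. gcd = 1 (last nonzero row F).
The gcd is 1, so 35 is invertible mod 89. The last nonzero row gives −11·89 + 28·35 = 1, so t = 28. So 35^(−1) ≡ 28 (mod 89). Verify: 35 · 28 = 980 ≡ 1 (mod 89). ✓

Final answer: 35^(−1) ≡ 28 (mod 89)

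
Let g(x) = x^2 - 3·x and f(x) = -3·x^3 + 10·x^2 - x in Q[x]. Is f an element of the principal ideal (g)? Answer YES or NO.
NO

In Q[x] the ideal (g) consists of all multiples of g, so f ∈ (g) iff g | f, i.e. iff the remainder of f on division by g is 0. Divide f by g (g is monic, so eliminate the leading term of the running remainder at each step):
  leading term -3·x^3: subtract (-3·x)·g(x) = -3·x^3 + 9·x^2, leaving x^2 - x
  leading term x^2: subtract (1)·g(x) = x^2 - 3·x, leaving 2·x
The remainder r(x) = 2·x ≠ 0 (and deg r < deg g), so g ∤ f, i.e. f ∉ (g).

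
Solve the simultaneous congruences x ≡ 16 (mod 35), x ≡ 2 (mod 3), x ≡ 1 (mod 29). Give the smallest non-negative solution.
The moduli 35, 3, 29 are pairwise coprime, so by the CRT there is a unique solution mod 35·3·29 = 3045.
Solve by successive substitution. Start with x ≡ 16 (mod 35).
  Combine with x ≡ 2 (mod 3): write x = 16 + 35·t and require 16 + 35·t ≡ 2 (mod 3), i.e. 35·t ≡ 2 − 16 ≡ 1 (mod 3). Since 35^(−1) ≡ 2 (mod 3) (35 ≡ 2 (mod 3)), t ≡ 2·1 ≡ 2 (mod 3). So x ≡ 16 + 35·2 = 86 (mod 105).
  Combine with x ≡ 1 (mod 29): write x = 86 + 105·t and require 86 + 105·t ≡ 1 (mod 29), i.e. 105·t ≡ 1 − 86 ≡ 2 (mod 29). Since 105^(−1) ≡ 21 (mod 29) (105 ≡ 18 (mod 29)), t ≡ 21·2 ≡ 13 (mod 29). So x ≡ 86 + 105·13 = 1451 (mod 3045).
Unique solution in [0, 3045): x = 1451.

Final answer: x ≡ 1451 (mod 3045); the representative in [0, 3045) is 1451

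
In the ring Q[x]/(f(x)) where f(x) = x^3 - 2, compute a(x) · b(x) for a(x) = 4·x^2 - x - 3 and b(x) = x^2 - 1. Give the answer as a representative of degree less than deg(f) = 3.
First multiply in Q[x] without reducing: a · b = 4·x^4 - x^3 - 7·x^2 + x + 3. Now divide by f(x) = x^3 - 2, eliminating the leading term at each step:
  leading term 4·x^4: subtract (4·x)·f(x) = 4·x^4 - 8·x, leaving -x^3 - 7·x^2 + 9·x + 3
  leading term -x^3: subtract (-1)·f(x) = 2 - x^3, leaving -7·x^2 + 9·x + 1
The degree is now < 3, so this is the remainder. Hence a · b ≡ -7·x^2 + 9·x + 1 in Q[x]/(f).

Final answer: a · b ≡ -7·x^2 + 9·x + 1 (mod f(x))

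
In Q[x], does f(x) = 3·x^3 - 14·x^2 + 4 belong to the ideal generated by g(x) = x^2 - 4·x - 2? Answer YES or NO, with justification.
In Q[x] the ideal (g) consists of all multiples of g, so f ∈ (g) iff g | f, i.e. iff the remainder of f on division by g is 0. Divide f by g (g is monic, so eliminate the leading term of the running remainder at each step):
  leading term 3·x^3: subtract (3·x)·g(x) = 3·x^3 - 12·x^2 - 6·x, leaving -2·x^2 + 6·x + 4
  leading term -2·x^2: subtract (-2)·g(x) = -2·x^2 + 8·x + 4, leaving -2·x
The remainder r(x) = -2·x ≠ 0 (and deg r < deg g), so g ∤ f, i.e. f ∉ (g).

Final answer: NO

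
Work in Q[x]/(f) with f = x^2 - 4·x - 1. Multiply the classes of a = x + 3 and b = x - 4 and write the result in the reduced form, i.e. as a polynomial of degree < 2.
First multiply in Q[x] without reducing: a · b = x^2 - x - 12. Now divide by f(x) = x^2 - 4·x - 1, eliminating the leading term at each step:
  leading term x^2: subtract (1)·f(x) = x^2 - 4·x - 1, leaving 3·x - 11
The degree is now < 2, so this is the remainder. Hence a · b ≡ 3·x - 11 in Q[x]/(f).

Final answer: a · b ≡ 3·x - 11 (mod f(x))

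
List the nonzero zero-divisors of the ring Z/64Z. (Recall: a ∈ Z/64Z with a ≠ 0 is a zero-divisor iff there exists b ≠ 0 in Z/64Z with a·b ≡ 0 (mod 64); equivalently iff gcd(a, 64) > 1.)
nonzero zero-divisors of Z/64Z = {2, 4, 6, 8, 10, 12, 14, 16, 18, 20, 22, 24, 26, 28, 30, 32, 34, 36, 38, 40, 42, 44, 46, 48, 50, 52, 54, 56, 58, 60, 62}

An element a ∈ Z/64Z (with a ≠ 0) is a zero-divisor iff gcd(a, 64) > 1 (because a is a unit precisely when gcd(a, n) = 1, and in Z/nZ every nonzero, non-unit element is a zero-divisor). Scan a = 1, ..., 63 and keep those with gcd(a, 64) > 1:
  gcd(2, 64) = 2, gcd(4, 64) = 4, gcd(6, 64) = 2, gcd(8, 64) = 8, gcd(10, 64) = 2, gcd(12, 64) = 4, gcd(14, 64) = 2, gcd(16, 64) = 16, gcd(18, 64) = 2, gcd(20, 64) = 4, gcd(22, 64) = 2, gcd(24, 64) = 8, gcd(26, 64) = 2, gcd(28, 64) = 4, gcd(30, 64) = 2, gcd(32, 64) = 32, gcd(34, 64) = 2, gcd(36, 64) = 4, gcd(38, 64) = 2, gcd(40, 64) = 8, gcd(42, 64) = 2, gcd(44, 64) = 4, gcd(46, 64) = 2, gcd(48, 64) = 16, gcd(50, 64) = 2, gcd(52, 64) = 4, gcd(54, 64) = 2, gcd(56, 64) = 8, gcd(58, 64) = 2, gcd(60, 64) = 4, gcd(62, 64) = 2.
All other a ∈ {1, ..., 63} have gcd(a, 64) = 1 and are units. So the nonzero zero-divisors are exactly the 31 values of a appearing in this scan.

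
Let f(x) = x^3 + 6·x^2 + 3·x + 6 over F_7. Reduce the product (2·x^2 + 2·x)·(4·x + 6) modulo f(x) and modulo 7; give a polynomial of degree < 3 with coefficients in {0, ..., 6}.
a · b ≡ 2·x + 1 (mod f(x))

Multiply as integer polynomials: a · b = 8·x^3 + 20·x^2 + 12·x. Reducing coefficients mod 7: a · b ≡ x^3 + 6·x^2 + 5·x. Now divide by f(x) = x^3 + 6·x^2 + 3·x + 6 in F_7[x], eliminating the leading term at each step:
  leading term x^3: subtract (1)·f(x) = x^3 + 6·x^2 + 3·x + 6, leaving 2·x + 1 (coefficients mod 7)
The degree is now < 3, so this is the remainder. Hence a · b ≡ 2·x + 1 in F_7[x]/(f).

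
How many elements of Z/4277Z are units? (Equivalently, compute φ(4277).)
Z/4277Z has φ(4277) = 3312 units

An element a ∈ Z/4277Z is a unit iff gcd(a, 4277) = 1, so the number of units is φ(4277). φ is multiplicative, with φ(p^e) = p^e − p^(e−1). Factorise 4277 = 7 · 13 · 47. Then
  φ(4277) = (7 − 1) · (13 − 1) · (47 − 1) = 6 · 12 · 46 = 3312.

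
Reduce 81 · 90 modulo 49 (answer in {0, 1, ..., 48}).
Reduce the factors first: 81 ≡ 32, 90 ≡ 41 (mod 49), so 81 · 90 ≡ 32 · 41 (mod 49). 32 · 41 = 1312. Dividing by 49: 1312 = 26·49 + 38. So (81 · 90) mod 49 = 38.

Final answer: 38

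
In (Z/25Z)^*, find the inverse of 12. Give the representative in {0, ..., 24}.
Apply the extended Euclidean algorithm to (25, 12), tracking rows (r, s, t) with s·25 + t·12 = r. Each division r_prev = q·r_cur + r_new produces the new row as (previous row) − q·(current row):
  row A: (25, 1, 0)   [1·25 + 0·12 = 25]
  row B: (12, 0, 1)   [0·25 + 1·12 = 12]
  25 = 2·12 + 1   → row C = row A − 2·row B = (1, 1, −2)   [check: 1·25 − 2·12 = 1]
  12 = 12·1 + 0   → remainder 0, stop. gcd = 1 (last nonzero row C).
The gcd is 1, so 12 is invertible mod 25. The last nonzero row gives 1·25 − 2·12 = 1, so t = −2. So 12^(−1) ≡ −2 ≡ 23 (mod 25). Verify: 12 · 23 = 276 ≡ 1 (mod 25). ✓

Final answer: 12^(−1) ≡ 23 (mod 25)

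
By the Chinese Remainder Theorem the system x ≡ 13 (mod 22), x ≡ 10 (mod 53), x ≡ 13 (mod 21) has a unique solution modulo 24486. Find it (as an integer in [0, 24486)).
x ≡ 14797 (mod 24486); the representative in [0, 24486) is 14797

The moduli 22, 53, 21 are pairwise coprime, so by the CRT there is a unique solution mod 22·53·21 = 24486.
Solve by successive substitution. Start with x ≡ 13 (mod 22).
  Combine with x ≡ 10 (mod 53): write x = 13 + 22·t and require 13 + 22·t ≡ 10 (mod 53), i.e. 22·t ≡ 10 − 13 ≡ 50 (mod 53). Since 22^(−1) ≡ 41 (mod 53), t ≡ 41·50 ≡ 36 (mod 53). So x ≡ 13 + 22·36 = 805 (mod 1166).
  Combine with x ≡ 13 (mod 21): write x = 805 + 1166·t and require 805 + 1166·t ≡ 13 (mod 21), i.e. 1166·t ≡ 13 − 805 ≡ 6 (mod 21). Since 1166^(−1) ≡ 2 (mod 21) (1166 ≡ 11 (mod 21)), t ≡ 2·6 ≡ 12 (mod 21). So x ≡ 805 + 1166·12 = 14797 (mod 24486).
Unique solution in [0, 24486): x = 14797.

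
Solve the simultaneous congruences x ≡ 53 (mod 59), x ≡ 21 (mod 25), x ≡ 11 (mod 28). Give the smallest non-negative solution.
x ≡ 35571 (mod 41300); the representative in [0, 41300) is 35571

The moduli 59, 25, 28 are pairwise coprime, so by the CRT there is a unique solution mod 59·25·28 = 41300.
Solve by successive substitution. Start with x ≡ 53 (mod 59).
  Combine with x ≡ 21 (mod 25): write x = 53 + 59·t and require 53 + 59·t ≡ 21 (mod 25), i.e. 59·t ≡ 21 − 53 ≡ 18 (mod 25). Since 59^(−1) ≡ 14 (mod 25) (59 ≡ 9 (mod 25)), t ≡ 14·18 ≡ 2 (mod 25). So x ≡ 53 + 59·2 = 171 (mod 1475).
  Combine with x ≡ 11 (mod 28): write x = 171 + 1475·t and require 171 + 1475·t ≡ 11 (mod 28), i.e. 1475·t ≡ 11 − 171 ≡ 8 (mod 28). Since 1475^(−1) ≡ 3 (mod 28) (1475 ≡ 19 (mod 28)), t ≡ 3·8 ≡ 24 (mod 28). So x ≡ 171 + 1475·24 = 35571 (mod 41300).
Unique solution in [0, 41300): x = 35571.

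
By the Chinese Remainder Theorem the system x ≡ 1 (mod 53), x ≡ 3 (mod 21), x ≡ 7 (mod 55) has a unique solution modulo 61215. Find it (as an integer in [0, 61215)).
The moduli 53, 21, 55 are pairwise coprime, so by the CRT there is a unique solution mod 53·21·55 = 61215.
Solve by successive substitution. Start with x ≡ 1 (mod 53).
  Combine with x ≡ 3 (mod 21): write x = 1 + 53·t and require 1 + 53·t ≡ 3 (mod 21), i.e. 53·t ≡ 3 − 1 ≡ 2 (mod 21). Since 53^(−1) ≡ 2 (mod 21) (53 ≡ 11 (mod 21)), t ≡ 2·2 ≡ 4 (mod 21). So x ≡ 1 + 53·4 = 213 (mod 1113).
  Combine with x ≡ 7 (mod 55): write x = 213 + 1113·t and require 213 + 1113·t ≡ 7 (mod 55), i.e. 1113·t ≡ 7 − 213 ≡ 14 (mod 55). Since 1113^(−1) ≡ 17 (mod 55) (1113 ≡ 13 (mod 55)), t ≡ 17·14 ≡ 18 (mod 55). So x ≡ 213 + 1113·18 = 20247 (mod 61215).
Unique solution in [0, 61215): x = 20247.

Final answer: x ≡ 20247 (mod 61215); the representative in [0, 61215) is 20247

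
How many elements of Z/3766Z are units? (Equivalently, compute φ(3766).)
Z/3766Z has φ(3766) = 1608 units

An element a ∈ Z/3766Z is a unit iff gcd(a, 3766) = 1, so the number of units is φ(3766). φ is multiplicative, with φ(p^e) = p^e − p^(e−1). Factorise 3766 = 2 · 7 · 269. Then
  φ(3766) = (2 − 1) · (7 − 1) · (269 − 1) = 1 · 6 · 268 = 1608.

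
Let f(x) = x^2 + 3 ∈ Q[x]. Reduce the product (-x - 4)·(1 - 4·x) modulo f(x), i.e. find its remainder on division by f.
a · b ≡ 15·x - 16 (mod f(x))

First multiply in Q[x] without reducing: a · b = 4·x^2 + 15·x - 4. Now divide by f(x) = x^2 + 3, eliminating the leading term at each step:
  leading term 4·x^2: subtract (4)·f(x) = 4·x^2 + 12, leaving 15·x - 16
The degree is now < 2, so this is the remainder. Hence a · b ≡ 15·x - 16 in Q[x]/(f).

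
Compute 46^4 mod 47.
1

Use repeated squaring. Binary(4) = 100. Walk through the bits of the exponent 4 left-to-right: at each bit after the leading one, square the running value, then multiply by 46 if the bit is 1 (always reducing mod 47):
  bit 1 = 1 (leading): start with 46.
  bit 2 = 0: square 46^2 = 2116 ≡ 1 (mod 47).
  bit 3 = 0: square 1^2 = 1 (mod 47).
Final value: 46^4 ≡ 1 (mod 47).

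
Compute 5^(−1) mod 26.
Apply the extended Euclidean algorithm to (26, 5), tracking rows (r, s, t) with s·26 + t·5 = r. Each division r_prev = q·r_cur + r_new produces the new row as (previous row) − q·(current row):
  row A: (26, 1, 0)   [1·26 + 0·5 = 26]
  row B: (5, 0, 1)   [0·26 + 1·5 = 5]
  26 = 5·5 + 1   → row C = row A − 5·row B = (1, 1, −5)   [check: 1·26 − 5·5 = 1]
  5 = 5·1 + 0   → remainder 0, stop. gcd = 1 (last nonzero row C).
The gcd is 1, so 5 is invertible mod 26. The last nonzero row gives 1·26 − 5·5 = 1, so t = −5. So 5^(−1) ≡ −5 ≡ 21 (mod 26). Verify: 5 · 21 = 105 ≡ 1 (mod 26). ✓

Final answer: 5^(−1) ≡ 21 (mod 26)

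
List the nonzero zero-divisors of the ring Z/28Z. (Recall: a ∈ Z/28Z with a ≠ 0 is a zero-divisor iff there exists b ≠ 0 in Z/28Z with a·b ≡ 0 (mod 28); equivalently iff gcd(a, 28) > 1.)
nonzero zero-divisors of Z/28Z = {2, 4, 6, 7, 8, 10, 12, 14, 16, 18, 20, 21, 22, 24, 26}

An element a ∈ Z/28Z (with a ≠ 0) is a zero-divisor iff gcd(a, 28) > 1 (because a is a unit precisely when gcd(a, n) = 1, and in Z/nZ every nonzero, non-unit element is a zero-divisor). Scan a = 1, ..., 27 and keep those with gcd(a, 28) > 1:
  gcd(2, 28) = 2, gcd(4, 28) = 4, gcd(6, 28) = 2, gcd(7, 28) = 7, gcd(8, 28) = 4, gcd(10, 28) = 2, gcd(12, 28) = 4, gcd(14, 28) = 14, gcd(16, 28) = 4, gcd(18, 28) = 2, gcd(20, 28) = 4, gcd(21, 28) = 7, gcd(22, 28) = 2, gcd(24, 28) = 4, gcd(26, 28) = 2.
All other a ∈ {1, ..., 27} have gcd(a, 28) = 1 and are units. So the nonzero zero-divisors are exactly the 15 values of a appearing in this scan.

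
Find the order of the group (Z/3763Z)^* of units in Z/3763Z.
|(Z/3763Z)^*| = 3640

(Z/3763Z)^* consists of the classes a with gcd(a, 3763) = 1, so its order is φ(3763). φ is multiplicative, with φ(p^e) = p^e − p^(e−1). Factorise 3763 = 53 · 71. Then
  φ(3763) = (53 − 1) · (71 − 1) = 52 · 70 = 3640.
Thus |(Z/3763Z)^*| = 3640.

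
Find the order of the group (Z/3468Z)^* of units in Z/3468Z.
|(Z/3468Z)^*| = 1088

(Z/3468Z)^* consists of the classes a with gcd(a, 3468) = 1, so its order is φ(3468). φ is multiplicative, with φ(p^e) = p^e − p^(e−1). Factorise 3468 = 2^2 · 3 · 17^2. Then
  φ(3468) = (2^2 − 2^1) · (3 − 1) · (17^2 − 17^1) = 2 · 2 · 272 = 1088.
Thus |(Z/3468Z)^*| = 1088.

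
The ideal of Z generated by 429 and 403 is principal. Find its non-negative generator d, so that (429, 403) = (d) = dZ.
(429, 403) = (13); d = 13

In the PID Z, (a, b) is generated by gcd(a, b). Compute gcd(429, 403) with the extended Euclidean algorithm, tracking rows (r, s, t) with s·429 + t·403 = r:
  row A: (429, 1, 0)   [1·429 + 0·403 = 429]
  row B: (403, 0, 1)   [0·429 + 1·403 = 403]
  429 = 1·403 + 26   → row C = row A − 1·row B = (26, 1, −1)   [check: 1·429 − 1·403 = 26]
  403 = 15·26 + 13   → row D = row B − 15·row C = (13, −15, 16)   [check: −15·429 + 16·403 = 13]
  26 = 2·13 + 0   → remainder 0, stop. gcd = 13 (last nonzero row D).
So gcd(429, 403) = 13, with Bézout identity −15·429 + 16·403 = 13. Containment (⊇): the Bézout identity exhibits 13 as an element of (429, 403), giving (13) ⊆ (429, 403). Containment (⊆): since 13 | 429 and 13 | 403 (429 = 13·33, 403 = 13·31), every Z-linear combination of 429 and 403 is divisible by 13, so (429, 403) ⊆ (13). Therefore (429, 403) = (13), d = 13.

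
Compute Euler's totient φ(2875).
φ is multiplicative, with φ(p^e) = p^e − p^(e−1). Factorise 2875 = 5^3 · 23. Then
  φ(2875) = (5^3 − 5^2) · (23 − 1) = 100 · 22 = 2200.

Final answer: φ(2875) = 2200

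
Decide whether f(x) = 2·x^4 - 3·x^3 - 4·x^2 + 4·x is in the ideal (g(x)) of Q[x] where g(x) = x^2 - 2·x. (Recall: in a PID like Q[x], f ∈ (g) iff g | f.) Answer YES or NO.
YES

In Q[x] the ideal (g) consists of all multiples of g, so f ∈ (g) iff g | f, i.e. iff the remainder of f on division by g is 0. Divide f by g (g is monic, so eliminate the leading term of the running remainder at each step):
  leading term 2·x^4: subtract (2·x^2)·g(x) = 2·x^4 - 4·x^3, leaving x^3 - 4·x^2 + 4·x
  leading term x^3: subtract (x)·g(x) = x^3 - 2·x^2, leaving -2·x^2 + 4·x
  leading term -2·x^2: subtract (-2)·g(x) = -2·x^2 + 4·x, leaving 0
The remainder is 0, so f(x) = g(x) · h(x) with h(x) = 2·x^2 + x - 2. Hence g | f, i.e. f ∈ (g).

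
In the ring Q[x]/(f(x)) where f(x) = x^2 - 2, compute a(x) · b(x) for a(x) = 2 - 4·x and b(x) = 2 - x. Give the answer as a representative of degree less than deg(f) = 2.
a · b ≡ 12 - 10·x (mod f(x))

First multiply in Q[x] without reducing: a · b = 4·x^2 - 10·x + 4. Now divide by f(x) = x^2 - 2, eliminating the leading term at each step:
  leading term 4·x^2: subtract (4)·f(x) = 4·x^2 - 8, leaving 12 - 10·x
The degree is now < 2, so this is the remainder. Hence a · b ≡ 12 - 10·x in Q[x]/(f).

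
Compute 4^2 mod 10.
6

Use repeated squaring. Binary(2) = 10. Walk through the bits of the exponent 2 left-to-right: at each bit after the leading one, square the running value, then multiply by 4 if the bit is 1 (always reducing mod 10):
  bit 1 = 1 (leading): start with 4.
  bit 2 = 0: square 4^2 = 16 ≡ 6 (mod 10).
Final value: 4^2 ≡ 6 (mod 10).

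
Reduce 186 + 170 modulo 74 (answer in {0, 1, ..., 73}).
60

Reduce the summands first: 186 ≡ 38, 170 ≡ 22 (mod 74), so 186 + 170 ≡ 38 + 22 (mod 74). 38 + 22 = 60; 60 = 0·74 + 60, so (186 + 170) mod 74 = 60.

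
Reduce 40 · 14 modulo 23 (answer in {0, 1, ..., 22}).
Reduce the factors first: 40 ≡ 17 (mod 23), so 40 · 14 ≡ 17 · 14 (mod 23). 17 · 14 = 238. Dividing by 23: 238 = 10·23 + 8. So (40 · 14) mod 23 = 8.

Final answer: 8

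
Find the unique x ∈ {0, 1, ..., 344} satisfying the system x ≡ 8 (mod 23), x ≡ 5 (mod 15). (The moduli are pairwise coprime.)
x ≡ 215 (mod 345); the representative in [0, 345) is 215

The moduli 23, 15 are pairwise coprime, so by the CRT there is a unique solution mod 23·15 = 345.
Solve by successive substitution. Start with x ≡ 8 (mod 23).
  Combine with x ≡ 5 (mod 15): write x = 8 + 23·t and require 8 + 23·t ≡ 5 (mod 15), i.e. 23·t ≡ 5 − 8 ≡ 12 (mod 15). Since 23^(−1) ≡ 2 (mod 15) (23 ≡ 8 (mod 15)), t ≡ 2·12 ≡ 9 (mod 15). So x ≡ 8 + 23·9 = 215 (mod 345).
Unique solution in [0, 345): x = 215.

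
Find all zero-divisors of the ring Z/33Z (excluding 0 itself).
nonzero zero-divisors of Z/33Z = {3, 6, 9, 11, 12, 15, 18, 21, 22, 24, 27, 30}

An element a ∈ Z/33Z (with a ≠ 0) is a zero-divisor iff gcd(a, 33) > 1 (because a is a unit precisely when gcd(a, n) = 1, and in Z/nZ every nonzero, non-unit element is a zero-divisor). Scan a = 1, ..., 32 and keep those with gcd(a, 33) > 1:
  gcd(3, 33) = 3, gcd(6, 33) = 3, gcd(9, 33) = 3, gcd(11, 33) = 11, gcd(12, 33) = 3, gcd(15, 33) = 3, gcd(18, 33) = 3, gcd(21, 33) = 3, gcd(22, 33) = 11, gcd(24, 33) = 3, gcd(27, 33) = 3, gcd(30, 33) = 3.
All other a ∈ {1, ..., 32} have gcd(a, 33) = 1 and are units. So the nonzero zero-divisors are exactly the 12 values of a appearing in this scan.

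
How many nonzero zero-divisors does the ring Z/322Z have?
Z/322Z has 189 nonzero zero-divisors

In Z/322Z each nonzero element is either a unit (gcd with 322 is 1) or a zero-divisor (gcd > 1). The number of units is φ(322): factorise 322 = 2 · 7 · 23, so φ(322) = (2 − 1) · (7 − 1) · (23 − 1) = 1 · 6 · 22 = 132. The nonzero elements number 322 − 1 = 321. Hence the nonzero zero-divisors number 321 − 132 = 189.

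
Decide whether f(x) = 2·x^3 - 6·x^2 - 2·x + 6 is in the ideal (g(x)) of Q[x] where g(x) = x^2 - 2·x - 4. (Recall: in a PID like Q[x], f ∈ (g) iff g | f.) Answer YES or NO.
In Q[x] the ideal (g) consists of all multiples of g, so f ∈ (g) iff g | f, i.e. iff the remainder of f on division by g is 0. Divide f by g (g is monic, so eliminate the leading term of the running remainder at each step):
  leading term 2·x^3: subtract (2·x)·g(x) = 2·x^3 - 4·x^2 - 8·x, leaving -2·x^2 + 6·x + 6
  leading term -2·x^2: subtract (-2)·g(x) = -2·x^2 + 4·x + 8, leaving 2·x - 2
The remainder r(x) = 2·x - 2 ≠ 0 (and deg r < deg g), so g ∤ f, i.e. f ∉ (g).

Final answer: NO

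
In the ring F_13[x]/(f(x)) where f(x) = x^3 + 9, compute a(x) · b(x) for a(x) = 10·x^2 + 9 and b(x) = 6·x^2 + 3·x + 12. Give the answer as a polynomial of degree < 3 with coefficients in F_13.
Multiply as integer polynomials: a · b = 60·x^4 + 30·x^3 + 174·x^2 + 27·x + 108. Reducing coefficients mod 13: a · b ≡ 8·x^4 + 4·x^3 + 5·x^2 + x + 4. Now divide by f(x) = x^3 + 9 in F_13[x], eliminating the leading term at each step:
  leading term 8·x^4: subtract (8·x)·f(x) = 8·x^4 + 7·x, leaving 4·x^3 + 5·x^2 + 7·x + 4 (coefficients mod 13)
  leading term 4·x^3: subtract (4)·f(x) = 4·x^3 + 10, leaving 5·x^2 + 7·x + 7 (coefficients mod 13)
The degree is now < 3, so this is the remainder. Hence a · b ≡ 5·x^2 + 7·x + 7 in F_13[x]/(f).

Final answer: a · b ≡ 5·x^2 + 7·x + 7 (mod f(x))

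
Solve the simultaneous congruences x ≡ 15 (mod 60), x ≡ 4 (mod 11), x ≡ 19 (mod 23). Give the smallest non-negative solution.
The moduli 60, 11, 23 are pairwise coprime, so by the CRT there is a unique solution mod 60·11·23 = 15180.
Solve by successive substitution. Start with x ≡ 15 (mod 60).
  Combine with x ≡ 4 (mod 11): write x = 15 + 60·t and require 15 + 60·t ≡ 4 (mod 11), i.e. 60·t ≡ 4 − 15 ≡ 0 (mod 11). Since 60^(−1) ≡ 9 (mod 11) (60 ≡ 5 (mod 11)), t ≡ 9·0 ≡ 0 (mod 11). So x ≡ 15 + 60·0 = 15 (mod 660).
  Combine with x ≡ 19 (mod 23): write x = 15 + 660·t and require 15 + 660·t ≡ 19 (mod 23), i.e. 660·t ≡ 19 − 15 ≡ 4 (mod 23). Since 660^(−1) ≡ 13 (mod 23) (660 ≡ 16 (mod 23)), t ≡ 13·4 ≡ 6 (mod 23). So x ≡ 15 + 660·6 = 3975 (mod 15180).
Unique solution in [0, 15180): x = 3975.

Final answer: x ≡ 3975 (mod 15180); the representative in [0, 15180) is 3975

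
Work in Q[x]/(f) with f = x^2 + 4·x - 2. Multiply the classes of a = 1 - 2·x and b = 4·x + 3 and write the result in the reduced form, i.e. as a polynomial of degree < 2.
First multiply in Q[x] without reducing: a · b = -8·x^2 - 2·x + 3. Now divide by f(x) = x^2 + 4·x - 2, eliminating the leading term at each step:
  leading term -8·x^2: subtract (-8)·f(x) = -8·x^2 - 32·x + 16, leaving 30·x - 13
The degree is now < 2, so this is the remainder. Hence a · b ≡ 30·x - 13 in Q[x]/(f).

Final answer: a · b ≡ 30·x - 13 (mod f(x))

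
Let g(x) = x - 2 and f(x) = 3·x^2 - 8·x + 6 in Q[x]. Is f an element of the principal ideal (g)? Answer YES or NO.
In Q[x] the ideal (g) consists of all multiples of g, so f ∈ (g) iff g | f, i.e. iff the remainder of f on division by g is 0. Divide f by g (g is monic, so eliminate the leading term of the running remainder at each step):
  leading term 3·x^2: subtract (3·x)·g(x) = 3·x^2 - 6·x, leaving 6 - 2·x
  leading term -2·x: subtract (-2)·g(x) = 4 - 2·x, leaving 2
The remainder r(x) = 2 ≠ 0 (and deg r < deg g), so g ∤ f, i.e. f ∉ (g).

Final answer: NO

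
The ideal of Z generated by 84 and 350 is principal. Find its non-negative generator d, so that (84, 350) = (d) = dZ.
(84, 350) = (14); d = 14

In the PID Z, (a, b) is generated by gcd(a, b). Compute gcd(350, 84) with the extended Euclidean algorithm, tracking rows (r, s, t) with s·350 + t·84 = r:
  row A: (350, 1, 0)   [1·350 + 0·84 = 350]
  row B: (84, 0, 1)   [0·350 + 1·84 = 84]
  350 = 4·84 + 14   → row C = row A − 4·row B = (14, 1, −4)   [check: 1·350 − 4·84 = 14]
  84 = 6·14 + 0   → remainder 0, stop. gcd = 14 (last nonzero row C).
So gcd(84, 350) = 14, with Bézout identity 1·350 − 4·84 = 14. Containment (⊇): the Bézout identity exhibits 14 as an element of (84, 350), giving (14) ⊆ (84, 350). Containment (⊆): since 14 | 84 and 14 | 350 (84 = 14·6, 350 = 14·25), every Z-linear combination of 84 and 350 is divisible by 14, so (84, 350) ⊆ (14). Therefore (84, 350) = (14), d = 14.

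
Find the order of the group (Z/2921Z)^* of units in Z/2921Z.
|(Z/2921Z)^*| = 2772

(Z/2921Z)^* consists of the classes a with gcd(a, 2921) = 1, so its order is φ(2921). φ is multiplicative, with φ(p^e) = p^e − p^(e−1). Factorise 2921 = 23 · 127. Then
  φ(2921) = (23 − 1) · (127 − 1) = 22 · 126 = 2772.
Thus |(Z/2921Z)^*| = 2772.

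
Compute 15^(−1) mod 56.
Apply the extended Euclidean algorithm to (56, 15), tracking rows (r, s, t) with s·56 + t·15 = r. Each division r_prev = q·r_cur + r_new produces the new row as (previous row) − q·(current row):
  row A: (56, 1, 0)   [1·56 + 0·15 = 56]
  row B: (15, 0, 1)   [0·56 + 1·15 = 15]
  56 = 3·15 + 11   → row C = row A − 3·row B = (11, 1, −3)   [check: 1·56 − 3·15 = 11]
  15 = 1·11 + 4   → row D = row B − 1·row C = (4, −1, 4)   [check: −1·56 + 4·15 = 4]
  11 = 2·4 + 3   → row E = row C − 2·row D = (3, 3, −11)   [check: 3·56 − 11·15 = 3]
  4 = 1·3 + 1   → row F = row D − 1·row E = (1, −4, 15)   [check: −4·56 + 15·15 = 1]
  3 = 3·1 + 0   → remainder 0, stop. gcd = 1 (last nonzero row F).
The gcd is 1, so 15 is invertible mod 56. The last nonzero row gives −4·56 + 15·15 = 1, so t = 15. So 15^(−1) ≡ 15 (mod 56). Verify: 15 · 15 = 225 ≡ 1 (mod 56). ✓

Final answer: 15^(−1) ≡ 15 (mod 56)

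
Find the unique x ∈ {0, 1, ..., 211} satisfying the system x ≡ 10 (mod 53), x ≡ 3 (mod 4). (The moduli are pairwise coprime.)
The moduli 53, 4 are pairwise coprime, so by the CRT there is a unique solution mod 53·4 = 212.
Solve by successive substitution. Start with x ≡ 10 (mod 53).
  Combine with x ≡ 3 (mod 4): write x = 10 + 53·t and require 10 + 53·t ≡ 3 (mod 4), i.e. 53·t ≡ 3 − 10 ≡ 1 (mod 4). Since 53^(−1) ≡ 1 (mod 4) (53 ≡ 1 (mod 4)), t ≡ 1·1 ≡ 1 (mod 4). So x ≡ 10 + 53·1 = 63 (mod 212).
Unique solution in [0, 212): x = 63.

Final answer: x ≡ 63 (mod 212); the representative in [0, 212) is 63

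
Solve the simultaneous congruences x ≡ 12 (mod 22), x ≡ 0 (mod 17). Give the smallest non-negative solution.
The moduli 22, 17 are pairwise coprime, so by the CRT there is a unique solution mod 22·17 = 374.
Solve by successive substitution. Start with x ≡ 12 (mod 22).
  Combine with x ≡ 0 (mod 17): write x = 12 + 22·t and require 12 + 22·t ≡ 0 (mod 17), i.e. 22·t ≡ 0 − 12 ≡ 5 (mod 17). Since 22^(−1) ≡ 7 (mod 17) (22 ≡ 5 (mod 17)), t ≡ 7·5 ≡ 1 (mod 17). So x ≡ 12 + 22·1 = 34 (mod 374).
Unique solution in [0, 374): x = 34.

Final answer: x ≡ 34 (mod 374); the representative in [0, 374) is 34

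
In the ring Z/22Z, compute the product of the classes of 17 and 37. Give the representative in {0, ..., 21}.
Reduce the factors first: 37 ≡ 15 (mod 22), so 17 · 37 ≡ 17 · 15 (mod 22). 17 · 15 = 255. Dividing by 22: 255 = 11·22 + 13. So (17 · 37) mod 22 = 13.

Final answer: 13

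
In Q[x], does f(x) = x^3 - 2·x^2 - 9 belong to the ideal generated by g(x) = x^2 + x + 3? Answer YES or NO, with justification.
In Q[x] the ideal (g) consists of all multiples of g, so f ∈ (g) iff g | f, i.e. iff the remainder of f on division by g is 0. Divide f by g (g is monic, so eliminate the leading term of the running remainder at each step):
  leading term x^3: subtract (x)·g(x) = x^3 + x^2 + 3·x, leaving -3·x^2 - 3·x - 9
  leading term -3·x^2: subtract (-3)·g(x) = -3·x^2 - 3·x - 9, leaving 0
The remainder is 0, so f(x) = g(x) · h(x) with h(x) = x - 3. Hence g | f, i.e. f ∈ (g).

Final answer: YES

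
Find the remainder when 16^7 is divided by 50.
6

Use repeated squaring. Binary(7) = 111. Walk through the bits of the exponent 7 left-to-right: at each bit after the leading one, square the running value, then multiply by 16 if the bit is 1 (always reducing mod 50):
  bit 1 = 1 (leading): start with 16.
  bit 2 = 1: square 16^2 = 256 ≡ 6; bit is 1, so multiply 6·16 = 96 ≡ 46 (mod 50).
  bit 3 = 1: square 46^2 = 2116 ≡ 16; bit is 1, so multiply 16·16 = 256 ≡ 6 (mod 50).
Final value: 16^7 ≡ 6 (mod 50).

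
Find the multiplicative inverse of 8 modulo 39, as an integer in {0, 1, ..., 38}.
8^(−1) ≡ 5 (mod 39)

Apply the extended Euclidean algorithm to (39, 8), tracking rows (r, s, t) with s·39 + t·8 = r. Each division r_prev = q·r_cur + r_new produces the new row as (previous row) − q·(current row):
  row A: (39, 1, 0)   [1·39 + 0·8 = 39]
  row B: (8, 0, 1)   [0·39 + 1·8 = 8]
  39 = 4·8 + 7   → row C = row A − 4·row B = (7, 1, −4)   [check: 1·39 − 4·8 = 7]
  8 = 1·7 + 1   → row D = row B − 1·row C = (1, −1, 5)   [check: −1·39 + 5·8 = 1]
  7 = 7·1 + 0   → remainder 0, stop. gcd = 1 (last nonzero row D).
The gcd is 1, so 8 is invertible mod 39. The last nonzero row gives −1·39 + 5·8 = 1, so t = 5. So 8^(−1) ≡ 5 (mod 39). Verify: 8 · 5 = 40 ≡ 1 (mod 39). ✓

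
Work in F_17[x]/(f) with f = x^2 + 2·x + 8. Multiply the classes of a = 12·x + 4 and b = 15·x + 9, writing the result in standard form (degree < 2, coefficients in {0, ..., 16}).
a · b ≡ 12·x + 7 (mod f(x))

Multiply as integer polynomials: a · b = 180·x^2 + 168·x + 36. Reducing coefficients mod 17: a · b ≡ 10·x^2 + 15·x + 2. Now divide by f(x) = x^2 + 2·x + 8 in F_17[x], eliminating the leading term at each step:
  leading term 10·x^2: subtract (10)·f(x) = 10·x^2 + 3·x + 12, leaving 12·x + 7 (coefficients mod 17)
The degree is now < 2, so this is the remainder. Hence a · b ≡ 12·x + 7 in F_17[x]/(f).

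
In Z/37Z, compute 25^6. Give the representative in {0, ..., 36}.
10

Use repeated squaring. Binary(6) = 110. Walk through the bits of the exponent 6 left-to-right: at each bit after the leading one, square the running value, then multiply by 25 if the bit is 1 (always reducing mod 37):
  bit 1 = 1 (leading): start with 25.
  bit 2 = 1: square 25^2 = 625 ≡ 33; bit is 1, so multiply 33·25 = 825 ≡ 11 (mod 37).
  bit 3 = 0: square 11^2 = 121 ≡ 10 (mod 37).
Final value: 25^6 ≡ 10 (mod 37).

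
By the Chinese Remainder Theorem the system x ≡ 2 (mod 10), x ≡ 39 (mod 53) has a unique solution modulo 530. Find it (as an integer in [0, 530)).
The moduli 10, 53 are pairwise coprime, so by the CRT there is a unique solution mod 10·53 = 530.
Solve by successive substitution. Start with x ≡ 2 (mod 10).
  Combine with x ≡ 39 (mod 53): write x = 2 + 10·t and require 2 + 10·t ≡ 39 (mod 53), i.e. 10·t ≡ 39 − 2 ≡ 37 (mod 53). Since 10^(−1) ≡ 16 (mod 53), t ≡ 16·37 ≡ 9 (mod 53). So x ≡ 2 + 10·9 = 92 (mod 530).
Unique solution in [0, 530): x = 92.

Final answer: x ≡ 92 (mod 530); the representative in [0, 530) is 92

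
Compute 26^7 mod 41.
7

Use repeated squaring. Binary(7) = 111. Walk through the bits of the exponent 7 left-to-right: at each bit after the leading one, square the running value, then multiply by 26 if the bit is 1 (always reducing mod 41):
  bit 1 = 1 (leading): start with 26.
  bit 2 = 1: square 26^2 = 676 ≡ 20; bit is 1, so multiply 20·26 = 520 ≡ 28 (mod 41).
  bit 3 = 1: square 28^2 = 784 ≡ 5; bit is 1, so multiply 5·26 = 130 ≡ 7 (mod 41).
Final value: 26^7 ≡ 7 (mod 41).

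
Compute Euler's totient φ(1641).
φ(1641) = 1092

φ is multiplicative, with φ(p^e) = p^e − p^(e−1). Factorise 1641 = 3 · 547. Then
  φ(1641) = (3 − 1) · (547 − 1) = 2 · 546 = 1092.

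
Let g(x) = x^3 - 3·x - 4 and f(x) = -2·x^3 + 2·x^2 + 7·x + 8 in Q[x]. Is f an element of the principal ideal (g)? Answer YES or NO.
NO

In Q[x] the ideal (g) consists of all multiples of g, so f ∈ (g) iff g | f, i.e. iff the remainder of f on division by g is 0. Divide f by g (g is monic, so eliminate the leading term of the running remainder at each step):
  leading term -2·x^3: subtract (-2)·g(x) = -2·x^3 + 6·x + 8, leaving 2·x^2 + x
The remainder r(x) = 2·x^2 + x ≠ 0 (and deg r < deg g), so g ∤ f, i.e. f ∉ (g).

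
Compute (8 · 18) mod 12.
Reduce the factors first: 18 ≡ 6 (mod 12), so 8 · 18 ≡ 8 · 6 (mod 12). 8 · 6 = 48. Dividing by 12: 48 = 4·12 + 0. So (8 · 18) mod 12 = 0.

Final answer: 0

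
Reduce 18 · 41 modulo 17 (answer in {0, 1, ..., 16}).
Reduce the factors first: 18 ≡ 1, 41 ≡ 7 (mod 17), so 18 · 41 ≡ 1 · 7 (mod 17). 1 · 7 = 7. Dividing by 17: 7 = 0·17 + 7. So (18 · 41) mod 17 = 7.

Final answer: 7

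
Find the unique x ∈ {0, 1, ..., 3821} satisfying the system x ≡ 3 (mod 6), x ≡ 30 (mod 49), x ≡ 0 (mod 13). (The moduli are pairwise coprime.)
The moduli 6, 49, 13 are pairwise coprime, so by the CRT there is a unique solution mod 6·49·13 = 3822.
Solve by successive substitution. Start with x ≡ 3 (mod 6).
  Combine with x ≡ 30 (mod 49): write x = 3 + 6·t and require 3 + 6·t ≡ 30 (mod 49), i.e. 6·t ≡ 30 − 3 ≡ 27 (mod 49). Since 6^(−1) ≡ 41 (mod 49), t ≡ 41·27 ≡ 29 (mod 49). So x ≡ 3 + 6·29 = 177 (mod 294).
  Combine with x ≡ 0 (mod 13): write x = 177 + 294·t and require 177 + 294·t ≡ 0 (mod 13), i.e. 294·t ≡ 0 − 177 ≡ 5 (mod 13). Since 294^(−1) ≡ 5 (mod 13) (294 ≡ 8 (mod 13)), t ≡ 5·5 ≡ 12 (mod 13). So x ≡ 177 + 294·12 = 3705 (mod 3822).
Unique solution in [0, 3822): x = 3705.

Final answer: x ≡ 3705 (mod 3822); the representative in [0, 3822) is 3705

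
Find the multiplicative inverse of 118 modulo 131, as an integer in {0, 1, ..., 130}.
Apply the extended Euclidean algorithm to (131, 118), tracking rows (r, s, t) with s·131 + t·118 = r. Each division r_prev = q·r_cur + r_new produces the new row as (previous row) − q·(current row):
  row A: (131, 1, 0)   [1·131 + 0·118 = 131]
  row B: (118, 0, 1)   [0·131 + 1·118 = 118]
  131 = 1·118 + 13   → row C = row A − 1·row B = (13, 1, −1)   [check: 1·131 − 1·118 = 13]
  118 = 9·13 + 1   → row D = row B − 9·row C = (1, −9, 10)   [check: −9·131 + 10·118 = 1]
  13 = 13·1 + 0   → remainder 0, stop. gcd = 1 (last nonzero row D).
The gcd is 1, so 118 is invertible mod 131. The last nonzero row gives −9·131 + 10·118 = 1, so t = 10. So 118^(−1) ≡ 10 (mod 131). Verify: 118 · 10 = 1180 ≡ 1 (mod 131). ✓

Final answer: 118^(−1) ≡ 10 (mod 131)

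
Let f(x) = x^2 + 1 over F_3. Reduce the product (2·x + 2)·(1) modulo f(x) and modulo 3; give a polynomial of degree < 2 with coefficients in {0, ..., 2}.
a · b ≡ 2·x + 2 (mod f(x))

Multiply as integer polynomials: a · b = 2·x + 2. Reducing coefficients mod 3: a · b ≡ 2·x + 2. This already has degree < 2, so no reduction by f is needed. Hence a · b ≡ 2·x + 2 in F_3[x]/(f).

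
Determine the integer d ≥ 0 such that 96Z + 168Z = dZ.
(96, 168) = (24); d = 24

In the PID Z, (a, b) is generated by gcd(a, b). Compute gcd(168, 96) with the extended Euclidean algorithm, tracking rows (r, s, t) with s·168 + t·96 = r:
  row A: (168, 1, 0)   [1·168 + 0·96 = 168]
  row B: (96, 0, 1)   [0·168 + 1·96 = 96]
  168 = 1·96 + 72   → row C = row A − 1·row B = (72, 1, −1)   [check: 1·168 − 1·96 = 72]
  96 = 1·72 + 24   → row D = row B − 1·row C = (24, −1, 2)   [check: −1·168 + 2·96 = 24]
  72 = 3·24 + 0   → remainder 0, stop. gcd = 24 (last nonzero row D).
So gcd(96, 168) = 24, with Bézout identity −1·168 + 2·96 = 24. Containment (⊇): the Bézout identity exhibits 24 as an element of (96, 168), giving (24) ⊆ (96, 168). Containment (⊆): since 24 | 96 and 24 | 168 (96 = 24·4, 168 = 24·7), every Z-linear combination of 96 and 168 is divisible by 24, so (96, 168) ⊆ (24). Therefore (96, 168) = (24), d = 24.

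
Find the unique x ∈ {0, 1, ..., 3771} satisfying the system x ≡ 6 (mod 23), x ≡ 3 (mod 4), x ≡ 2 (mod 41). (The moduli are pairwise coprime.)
x ≡ 535 (mod 3772); the representative in [0, 3772) is 535

The moduli 23, 4, 41 are pairwise coprime, so by the CRT there is a unique solution mod 23·4·41 = 3772.
Solve by successive substitution. Start with x ≡ 6 (mod 23).
  Combine with x ≡ 3 (mod 4): write x = 6 + 23·t and require 6 + 23·t ≡ 3 (mod 4), i.e. 23·t ≡ 3 − 6 ≡ 1 (mod 4). Since 23^(−1) ≡ 3 (mod 4) (23 ≡ 3 (mod 4)), t ≡ 3·1 ≡ 3 (mod 4). So x ≡ 6 + 23·3 = 75 (mod 92).
  Combine with x ≡ 2 (mod 41): write x = 75 + 92·t and require 75 + 92·t ≡ 2 (mod 41), i.e. 92·t ≡ 2 − 75 ≡ 9 (mod 41). Since 92^(−1) ≡ 37 (mod 41) (92 ≡ 10 (mod 41)), t ≡ 37·9 ≡ 5 (mod 41). So x ≡ 75 + 92·5 = 535 (mod 3772).
Unique solution in [0, 3772): x = 535.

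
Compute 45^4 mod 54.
27

Use repeated squaring. Binary(4) = 100. Walk through the bits of the exponent 4 left-to-right: at each bit after the leading one, square the running value, then multiply by 45 if the bit is 1 (always reducing mod 54):
  bit 1 = 1 (leading): start with 45.
  bit 2 = 0: square 45^2 = 2025 ≡ 27 (mod 54).
  bit 3 = 0: square 27^2 = 729 ≡ 27 (mod 54).
Final value: 45^4 ≡ 27 (mod 54).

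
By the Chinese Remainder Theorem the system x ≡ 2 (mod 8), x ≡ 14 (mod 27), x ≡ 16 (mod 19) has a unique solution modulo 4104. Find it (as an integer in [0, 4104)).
The moduli 8, 27, 19 are pairwise coprime, so by the CRT there is a unique solution mod 8·27·19 = 4104.
Solve by successive substitution. Start with x ≡ 2 (mod 8).
  Combine with x ≡ 14 (mod 27): write x = 2 + 8·t and require 2 + 8·t ≡ 14 (mod 27), i.e. 8·t ≡ 14 − 2 ≡ 12 (mod 27). Since 8^(−1) ≡ 17 (mod 27), t ≡ 17·12 ≡ 15 (mod 27). So x ≡ 2 + 8·15 = 122 (mod 216).
  Combine with x ≡ 16 (mod 19): write x = 122 + 216·t and require 122 + 216·t ≡ 16 (mod 19), i.e. 216·t ≡ 16 − 122 ≡ 8 (mod 19). Since 216^(−1) ≡ 11 (mod 19) (216 ≡ 7 (mod 19)), t ≡ 11·8 ≡ 12 (mod 19). So x ≡ 122 + 216·12 = 2714 (mod 4104).
Unique solution in [0, 4104): x = 2714.

Final answer: x ≡ 2714 (mod 4104); the representative in [0, 4104) is 2714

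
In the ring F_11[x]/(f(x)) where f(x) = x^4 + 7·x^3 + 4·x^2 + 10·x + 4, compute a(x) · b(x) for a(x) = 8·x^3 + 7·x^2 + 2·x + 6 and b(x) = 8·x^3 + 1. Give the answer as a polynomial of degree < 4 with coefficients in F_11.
Multiply as integer polynomials: a · b = 64·x^6 + 56·x^5 + 16·x^4 + 56·x^3 + 7·x^2 + 2·x + 6. Reducing coefficients mod 11: a · b ≡ 9·x^6 + x^5 + 5·x^4 + x^3 + 7·x^2 + 2·x + 6. Now divide by f(x) = x^4 + 7·x^3 + 4·x^2 + 10·x + 4 in F_11[x], eliminating the leading term at each step:
  leading term 9·x^6: subtract (9·x^2)·f(x) = 9·x^6 + 8·x^5 + 3·x^4 + 2·x^3 + 3·x^2, leaving 4·x^5 + 2·x^4 + 10·x^3 + 4·x^2 + 2·x + 6 (coefficients mod 11)
  leading term 4·x^5: subtract (4·x)·f(x) = 4·x^5 + 6·x^4 + 5·x^3 + 7·x^2 + 5·x, leaving 7·x^4 + 5·x^3 + 8·x^2 + 8·x + 6 (coefficients mod 11)
  leading term 7·x^4: subtract (7)·f(x) = 7·x^4 + 5·x^3 + 6·x^2 + 4·x + 6, leaving 2·x^2 + 4·x (coefficients mod 11)
The degree is now < 4, so this is the remainder. Hence a · b ≡ 2·x^2 + 4·x in F_11[x]/(f).

Final answer: a · b ≡ 2·x^2 + 4·x (mod f(x))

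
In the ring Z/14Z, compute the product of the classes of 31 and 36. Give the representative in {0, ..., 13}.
10

Reduce the factors first: 31 ≡ 3, 36 ≡ 8 (mod 14), so 31 · 36 ≡ 3 · 8 (mod 14). 3 · 8 = 24. Dividing by 14: 24 = 1·14 + 10. So (31 · 36) mod 14 = 10.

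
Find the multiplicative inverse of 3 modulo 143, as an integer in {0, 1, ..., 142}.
3^(−1) ≡ 48 (mod 143)

Apply the extended Euclidean algorithm to (143, 3), tracking rows (r, s, t) with s·143 + t·3 = r. Each division r_prev = q·r_cur + r_new produces the new row as (previous row) − q·(current row):
  row A: (143, 1, 0)   [1·143 + 0·3 = 143]
  row B: (3, 0, 1)   [0·143 + 1·3 = 3]
  143 = 47·3 + 2   → row C = row A − 47·row B = (2, 1, −47)   [check: 1·143 − 47·3 = 2]
  3 = 1·2 + 1   → row D = row B − 1·row C = (1, −1, 48)   [check: −1·143 + 48·3 = 1]
  2 = 2·1 + 0   → remainder 0, stop. gcd = 1 (last nonzero row D).
The gcd is 1, so 3 is invertible mod 143. The last nonzero row gives −1·143 + 48·3 = 1, so t = 48. So 3^(−1) ≡ 48 (mod 143). Verify: 3 · 48 = 144 ≡ 1 (mod 143). ✓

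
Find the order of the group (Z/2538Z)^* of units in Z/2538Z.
|(Z/2538Z)^*| = 828

(Z/2538Z)^* consists of the classes a with gcd(a, 2538) = 1, so its order is φ(2538). φ is multiplicative, with φ(p^e) = p^e − p^(e−1). Factorise 2538 = 2 · 3^3 · 47. Then
  φ(2538) = (2 − 1) · (3^3 − 3^2) · (47 − 1) = 1 · 18 · 46 = 828.
Thus |(Z/2538Z)^*| = 828.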